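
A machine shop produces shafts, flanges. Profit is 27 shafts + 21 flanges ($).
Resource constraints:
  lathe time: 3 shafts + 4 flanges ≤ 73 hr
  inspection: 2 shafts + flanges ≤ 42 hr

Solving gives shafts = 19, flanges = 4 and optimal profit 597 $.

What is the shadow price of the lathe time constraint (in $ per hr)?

Both lathe time and inspection are binding at x*.
The binding rows give the dual system: 3·y_lathe time + 2·y_inspection = 27 and 4·y_lathe time + 1·y_inspection = 21.
This yields shadow prices y_lathe time = 3, y_inspection = 9.
Shadow price of lathe time = 3.

3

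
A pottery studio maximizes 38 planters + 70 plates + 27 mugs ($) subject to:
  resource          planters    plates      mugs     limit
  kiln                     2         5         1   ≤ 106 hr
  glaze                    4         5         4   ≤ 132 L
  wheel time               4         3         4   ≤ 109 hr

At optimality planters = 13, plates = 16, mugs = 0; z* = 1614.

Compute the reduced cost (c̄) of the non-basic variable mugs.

-2

Binding: kiln and glaze. Non-binding: wheel time (9 unused).
Slack constraints have shadow price 0 (complementary slackness).
From A_Bᵀ y = c: 2·y_kiln + 4·y_glaze = 38; 5·y_kiln + 5·y_glaze = 70.
This yields shadow prices y_kiln = 9, y_glaze = 5.
Reduced cost of mugs: c₃ − yᵀa₃ = 27 − (9·1 + 5·4) = 27 − 29 = -2.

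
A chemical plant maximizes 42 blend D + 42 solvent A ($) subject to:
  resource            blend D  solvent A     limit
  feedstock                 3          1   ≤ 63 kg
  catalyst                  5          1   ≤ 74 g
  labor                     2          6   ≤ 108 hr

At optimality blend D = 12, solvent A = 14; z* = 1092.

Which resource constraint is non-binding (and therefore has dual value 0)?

feedstock: 50/63 (slack 13)
catalyst: 74/74 (binding)
labor: 108/108 (binding)
By complementary slackness, a constraint with positive slack has shadow price 0 → feedstock.

feedstock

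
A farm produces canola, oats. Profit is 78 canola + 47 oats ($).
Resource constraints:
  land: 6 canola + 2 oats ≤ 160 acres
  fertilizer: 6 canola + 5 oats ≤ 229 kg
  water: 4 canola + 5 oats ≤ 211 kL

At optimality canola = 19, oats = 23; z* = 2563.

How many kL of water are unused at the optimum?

water used = 4·19 + 5·23 = 191; slack = 211 − 191 = 20.

20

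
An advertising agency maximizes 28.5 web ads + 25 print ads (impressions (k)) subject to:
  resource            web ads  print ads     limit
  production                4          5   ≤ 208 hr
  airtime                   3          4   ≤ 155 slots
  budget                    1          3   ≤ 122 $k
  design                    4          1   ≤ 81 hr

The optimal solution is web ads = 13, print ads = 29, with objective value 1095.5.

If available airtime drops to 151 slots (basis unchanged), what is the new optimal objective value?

Binding: airtime and design. Non-binding: production (11 unused), budget (22 unused).
By complementary slackness, y = 0 for the non-binding constraints.
Dual feasibility on the basic columns requires 3·y_airtime + 4·y_design = 28.5, 4·y_airtime + 1·y_design = 25.
Solving: y_airtime = 5.5, y_design = 3.
Δz = y_airtime·Δb = 5.5 × (-4) = -22, so new z* = 1095.5 − 22 = 1073.5.

1073.5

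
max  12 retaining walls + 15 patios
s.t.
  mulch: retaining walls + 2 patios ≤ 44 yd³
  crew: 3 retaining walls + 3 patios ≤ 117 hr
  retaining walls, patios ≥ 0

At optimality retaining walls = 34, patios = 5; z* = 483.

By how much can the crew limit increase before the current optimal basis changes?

15

Binding constraints: mulch, crew. The basis is B = [[1,2],[3,3]] with det -3.
Per unit increase in crew, x* moves by d = (0.6667, -0.3333).
The basis stays optimal until patios reaches 0; allowable increase = 15 hr.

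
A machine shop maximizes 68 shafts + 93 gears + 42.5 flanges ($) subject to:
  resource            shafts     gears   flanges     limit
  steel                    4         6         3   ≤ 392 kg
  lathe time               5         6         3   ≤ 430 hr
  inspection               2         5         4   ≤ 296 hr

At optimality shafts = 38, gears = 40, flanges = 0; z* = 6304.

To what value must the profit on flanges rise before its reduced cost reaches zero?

46.5

At the optimum: steel uses 392 of 392 (binding); lathe time uses 430 of 430 (binding); inspection uses 276 of 296 (slack = 20).
By complementary slackness, y = 0 for the non-binding constraint.
Dual feasibility on the basic columns requires 4·y_steel + 5·y_lathe time = 68, 6·y_steel + 6·y_lathe time = 93.
This yields shadow prices y_steel = 9.5, y_lathe time = 6.
flanges enters the basis when its profit ≥ yᵀa₃ = 9.5·3 + 6·3 = 46.5.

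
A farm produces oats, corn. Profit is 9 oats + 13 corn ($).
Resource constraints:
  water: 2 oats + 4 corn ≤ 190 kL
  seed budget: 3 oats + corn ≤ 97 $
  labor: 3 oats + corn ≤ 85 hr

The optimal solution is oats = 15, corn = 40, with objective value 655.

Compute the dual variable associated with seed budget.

0

Binding: water and labor. Non-binding: seed budget (12 unused).
By complementary slackness, y = 0 for the non-binding constraint.
The binding rows give the dual system: 2·y_water + 3·y_labor = 9 and 4·y_water + 1·y_labor = 13.
→ y_water = 3 and y_labor = 1.
Shadow price of seed budget = 0.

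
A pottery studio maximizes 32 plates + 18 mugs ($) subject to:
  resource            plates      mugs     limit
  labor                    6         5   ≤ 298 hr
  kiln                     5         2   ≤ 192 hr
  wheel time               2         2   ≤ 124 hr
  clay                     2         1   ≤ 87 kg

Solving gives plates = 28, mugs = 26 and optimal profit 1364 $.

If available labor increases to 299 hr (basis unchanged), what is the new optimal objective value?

1366

Check each constraint at x*: labor 298/298 (tight); kiln 192/192 (tight); wheel time 108/124 (slack 16); clay 82/87 (slack 5).
Slack constraints have shadow price 0 (complementary slackness).
The binding rows give the dual system: 6·y_labor + 5·y_kiln = 32 and 5·y_labor + 2·y_kiln = 18.
Solving: y_labor = 2, y_kiln = 4.
Δz = y_labor·Δb = 2 × (1) = 2, so new z* = 1364 + 2 = 1366.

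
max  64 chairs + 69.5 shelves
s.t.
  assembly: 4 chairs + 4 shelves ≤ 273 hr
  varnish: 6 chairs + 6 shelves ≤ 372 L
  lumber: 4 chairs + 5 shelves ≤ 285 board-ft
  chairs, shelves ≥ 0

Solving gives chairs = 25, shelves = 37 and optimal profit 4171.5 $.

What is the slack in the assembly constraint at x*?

25

assembly used = 4·25 + 4·37 = 248; slack = 273 − 248 = 25.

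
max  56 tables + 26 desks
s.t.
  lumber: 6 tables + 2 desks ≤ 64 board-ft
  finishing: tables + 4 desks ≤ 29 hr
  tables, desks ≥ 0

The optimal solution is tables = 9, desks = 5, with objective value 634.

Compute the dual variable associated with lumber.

9

Both lumber and finishing are binding at x*.
Dual feasibility on the basic columns requires 6·y_lumber + 1·y_finishing = 56, 2·y_lumber + 4·y_finishing = 26.
This yields shadow prices y_lumber = 9, y_finishing = 2.
Shadow price of lumber = 9.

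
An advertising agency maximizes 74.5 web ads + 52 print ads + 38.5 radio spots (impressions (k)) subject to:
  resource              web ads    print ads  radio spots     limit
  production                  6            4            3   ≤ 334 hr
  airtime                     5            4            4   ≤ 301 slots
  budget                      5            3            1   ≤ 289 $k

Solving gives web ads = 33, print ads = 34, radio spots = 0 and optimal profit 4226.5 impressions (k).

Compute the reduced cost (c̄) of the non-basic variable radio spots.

Check each constraint at x*: production 334/334 (tight); airtime 301/301 (tight); budget 267/289 (slack 22).
By complementary slackness, y = 0 for the non-binding constraint.
From A_Bᵀ y = c: 6·y_production + 5·y_airtime = 74.5; 4·y_production + 4·y_airtime = 52.
Solving: y_production = 9.5, y_airtime = 3.5.
Reduced cost of radio spots: c₃ − yᵀa₃ = 38.5 − (9.5·3 + 3.5·4) = 38.5 − 42.5 = -4.

-4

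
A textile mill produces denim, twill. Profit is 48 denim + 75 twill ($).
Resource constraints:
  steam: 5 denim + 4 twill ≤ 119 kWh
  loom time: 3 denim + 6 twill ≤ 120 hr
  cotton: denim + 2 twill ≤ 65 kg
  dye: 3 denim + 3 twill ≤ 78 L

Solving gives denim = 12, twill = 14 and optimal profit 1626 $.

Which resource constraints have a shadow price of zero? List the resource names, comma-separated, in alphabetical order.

cotton, steam

steam: 116/119 (slack 3)
loom time: 120/120 (binding)
cotton: 40/65 (slack 25)
dye: 78/78 (binding)
By complementary slackness, a constraint with positive slack has shadow price 0 → cotton, steam.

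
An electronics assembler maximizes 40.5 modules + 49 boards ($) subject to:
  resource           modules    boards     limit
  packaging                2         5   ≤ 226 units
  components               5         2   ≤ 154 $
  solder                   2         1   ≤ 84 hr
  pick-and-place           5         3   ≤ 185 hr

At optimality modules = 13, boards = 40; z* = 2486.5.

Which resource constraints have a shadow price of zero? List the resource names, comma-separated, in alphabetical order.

packaging: 226/226 (binding)
components: 145/154 (slack 9)
solder: 66/84 (slack 18)
pick-and-place: 185/185 (binding)
By complementary slackness, a constraint with positive slack has shadow price 0 → components, solder.

components, solder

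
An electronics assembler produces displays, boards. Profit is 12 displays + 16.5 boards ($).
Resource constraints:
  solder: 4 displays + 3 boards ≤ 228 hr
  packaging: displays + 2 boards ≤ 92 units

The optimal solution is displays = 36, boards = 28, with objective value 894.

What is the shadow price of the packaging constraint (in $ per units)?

Both solder and packaging are binding at x*.
The binding rows give the dual system: 4·y_solder + 1·y_packaging = 12 and 3·y_solder + 2·y_packaging = 16.5.
This yields shadow prices y_solder = 1.5, y_packaging = 6.
Shadow price of packaging = 6.

6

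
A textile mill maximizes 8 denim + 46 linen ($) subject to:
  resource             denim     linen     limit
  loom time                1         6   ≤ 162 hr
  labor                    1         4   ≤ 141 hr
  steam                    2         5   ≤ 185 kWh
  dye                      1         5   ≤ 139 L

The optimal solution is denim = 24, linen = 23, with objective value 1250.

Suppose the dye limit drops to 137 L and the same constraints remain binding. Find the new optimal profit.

1246

Binding: loom time and dye. Non-binding: labor (25 unused), steam (22 unused).
Since labor, steam are not tight, their duals are 0.
Dual feasibility on the basic columns requires 1·y_loom time + 1·y_dye = 8, 6·y_loom time + 5·y_dye = 46.
Solving: y_loom time = 6, y_dye = 2.
Δz = y_dye·Δb = 2 × (-2) = -4, so new z* = 1250 − 4 = 1246.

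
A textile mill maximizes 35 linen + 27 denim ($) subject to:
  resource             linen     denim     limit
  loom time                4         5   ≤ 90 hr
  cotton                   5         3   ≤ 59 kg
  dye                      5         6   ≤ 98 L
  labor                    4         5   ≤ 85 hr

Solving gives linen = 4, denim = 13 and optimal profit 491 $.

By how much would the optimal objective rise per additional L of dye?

At the optimum: loom time uses 81 of 90 (slack = 9); cotton uses 59 of 59 (binding); dye uses 98 of 98 (binding); labor uses 81 of 85 (slack = 4).
Since loom time, labor are not tight, their duals are 0.
From A_Bᵀ y = c: 5·y_cotton + 5·y_dye = 35; 3·y_cotton + 6·y_dye = 27.
→ y_cotton = 5 and y_dye = 2.
Shadow price of dye = 2.

2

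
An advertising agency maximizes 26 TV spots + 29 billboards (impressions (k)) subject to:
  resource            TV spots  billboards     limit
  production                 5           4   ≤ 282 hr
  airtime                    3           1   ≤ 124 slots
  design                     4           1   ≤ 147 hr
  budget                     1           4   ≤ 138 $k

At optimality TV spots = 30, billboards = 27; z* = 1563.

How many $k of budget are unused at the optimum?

0

budget used = 1·30 + 4·27 = 138; slack = 138 − 138 = 0.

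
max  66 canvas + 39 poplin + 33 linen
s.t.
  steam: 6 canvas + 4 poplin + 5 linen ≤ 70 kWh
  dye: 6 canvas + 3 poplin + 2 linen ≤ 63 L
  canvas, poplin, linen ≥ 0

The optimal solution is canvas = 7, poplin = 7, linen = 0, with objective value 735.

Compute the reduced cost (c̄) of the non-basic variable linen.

-7

At the optimum: steam uses 70 of 70 (binding); dye uses 63 of 63 (binding).
The binding rows give the dual system: 6·y_steam + 6·y_dye = 66 and 4·y_steam + 3·y_dye = 39.
This yields shadow prices y_steam = 6, y_dye = 5.
Reduced cost of linen: c₃ − yᵀa₃ = 33 − (6·5 + 5·2) = 33 − 40 = -7.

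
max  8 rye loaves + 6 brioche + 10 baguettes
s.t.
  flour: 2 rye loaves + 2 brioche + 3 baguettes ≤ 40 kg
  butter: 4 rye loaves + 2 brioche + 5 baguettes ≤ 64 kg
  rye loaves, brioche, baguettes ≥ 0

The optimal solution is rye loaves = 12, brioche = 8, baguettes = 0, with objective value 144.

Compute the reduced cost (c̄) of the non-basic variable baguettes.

At the optimum: flour uses 40 of 40 (binding); butter uses 64 of 64 (binding).
The binding rows give the dual system: 2·y_flour + 4·y_butter = 8 and 2·y_flour + 2·y_butter = 6.
Solving: y_flour = 2, y_butter = 1.
Reduced cost of baguettes: c₃ − yᵀa₃ = 10 − (2·3 + 1·5) = 10 − 11 = -1.

-1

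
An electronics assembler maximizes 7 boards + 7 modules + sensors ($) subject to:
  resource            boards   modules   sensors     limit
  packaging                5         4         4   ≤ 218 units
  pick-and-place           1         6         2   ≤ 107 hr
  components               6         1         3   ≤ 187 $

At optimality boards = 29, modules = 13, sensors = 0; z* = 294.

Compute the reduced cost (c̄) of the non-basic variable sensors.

Check each constraint at x*: packaging 197/218 (slack 21); pick-and-place 107/107 (tight); components 187/187 (tight).
Since packaging is not tight, its dual is 0.
From A_Bᵀ y = c: 1·y_pick-and-place + 6·y_components = 7; 6·y_pick-and-place + 1·y_components = 7.
→ y_pick-and-place = 1 and y_components = 1.
Reduced cost of sensors: c₃ − yᵀa₃ = 1 − (1·2 + 1·3) = 1 − 5 = -4.

-4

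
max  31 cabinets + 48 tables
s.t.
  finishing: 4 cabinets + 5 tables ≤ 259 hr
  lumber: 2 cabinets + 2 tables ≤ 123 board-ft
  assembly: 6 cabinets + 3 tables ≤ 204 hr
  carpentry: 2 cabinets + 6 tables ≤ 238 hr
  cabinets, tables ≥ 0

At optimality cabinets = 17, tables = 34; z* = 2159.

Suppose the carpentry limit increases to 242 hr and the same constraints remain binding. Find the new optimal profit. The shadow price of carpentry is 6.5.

2185

Δb = 4, so new z* = 2159 + (6.5)·(4) = 2159 + 26 = 2185.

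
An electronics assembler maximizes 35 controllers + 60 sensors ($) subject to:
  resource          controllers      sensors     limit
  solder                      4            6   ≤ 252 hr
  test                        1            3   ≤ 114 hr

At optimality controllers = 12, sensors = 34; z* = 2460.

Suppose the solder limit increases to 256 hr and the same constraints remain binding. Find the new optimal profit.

Check each constraint at x*: solder 252/252 (tight); test 114/114 (tight).
The binding rows give the dual system: 4·y_solder + 1·y_test = 35 and 6·y_solder + 3·y_test = 60.
→ y_solder = 7.5 and y_test = 5.
Δz = y_solder·Δb = 7.5 × (4) = 30, so new z* = 2460 + 30 = 2490.

2490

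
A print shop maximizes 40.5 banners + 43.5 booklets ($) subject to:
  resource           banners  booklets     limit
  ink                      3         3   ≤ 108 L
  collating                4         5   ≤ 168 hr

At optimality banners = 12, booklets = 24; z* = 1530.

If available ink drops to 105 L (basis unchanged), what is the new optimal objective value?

At the optimum: ink uses 108 of 108 (binding); collating uses 168 of 168 (binding).
From A_Bᵀ y = c: 3·y_ink + 4·y_collating = 40.5; 3·y_ink + 5·y_collating = 43.5.
→ y_ink = 9.5 and y_collating = 3.
Δz = y_ink·Δb = 9.5 × (-3) = -28.5, so new z* = 1530 − 28.5 = 1501.5.

1501.5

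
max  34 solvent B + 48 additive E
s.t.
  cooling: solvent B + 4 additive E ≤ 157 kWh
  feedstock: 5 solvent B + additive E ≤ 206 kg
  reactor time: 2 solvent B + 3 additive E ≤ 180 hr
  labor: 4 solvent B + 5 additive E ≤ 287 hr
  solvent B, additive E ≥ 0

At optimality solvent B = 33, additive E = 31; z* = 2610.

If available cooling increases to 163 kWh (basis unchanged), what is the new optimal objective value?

Binding: cooling and labor. Non-binding: feedstock (10 unused), reactor time (21 unused).
Since feedstock, reactor time are not tight, their duals are 0.
From A_Bᵀ y = c: 1·y_cooling + 4·y_labor = 34; 4·y_cooling + 5·y_labor = 48.
→ y_cooling = 2 and y_labor = 8.
Δz = y_cooling·Δb = 2 × (6) = 12, so new z* = 2610 + 12 = 2622.

2622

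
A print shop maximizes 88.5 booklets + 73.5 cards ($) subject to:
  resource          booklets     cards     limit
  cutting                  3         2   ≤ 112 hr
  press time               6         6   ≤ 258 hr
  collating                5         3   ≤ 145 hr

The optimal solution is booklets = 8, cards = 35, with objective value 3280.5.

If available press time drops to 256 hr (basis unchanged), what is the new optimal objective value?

Check each constraint at x*: cutting 94/112 (slack 18); press time 258/258 (tight); collating 145/145 (tight).
Slack constraints have shadow price 0 (complementary slackness).
The binding rows give the dual system: 6·y_press time + 5·y_collating = 88.5 and 6·y_press time + 3·y_collating = 73.5.
This yields shadow prices y_press time = 8.5, y_collating = 7.5.
Δz = y_press time·Δb = 8.5 × (-2) = -17, so new z* = 3280.5 − 17 = 3263.5.

3263.5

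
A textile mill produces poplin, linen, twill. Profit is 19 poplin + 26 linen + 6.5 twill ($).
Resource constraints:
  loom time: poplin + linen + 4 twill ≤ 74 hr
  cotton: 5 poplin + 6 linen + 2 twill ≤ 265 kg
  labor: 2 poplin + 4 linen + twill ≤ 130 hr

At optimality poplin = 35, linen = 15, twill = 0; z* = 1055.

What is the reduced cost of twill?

Check each constraint at x*: loom time 50/74 (slack 24); cotton 265/265 (tight); labor 130/130 (tight).
Slack constraints have shadow price 0 (complementary slackness).
The binding rows give the dual system: 5·y_cotton + 2·y_labor = 19 and 6·y_cotton + 4·y_labor = 26.
→ y_cotton = 3 and y_labor = 2.
Reduced cost of twill: c₃ − yᵀa₃ = 6.5 − (3·2 + 2·1) = 6.5 − 8 = -1.5.

-1.5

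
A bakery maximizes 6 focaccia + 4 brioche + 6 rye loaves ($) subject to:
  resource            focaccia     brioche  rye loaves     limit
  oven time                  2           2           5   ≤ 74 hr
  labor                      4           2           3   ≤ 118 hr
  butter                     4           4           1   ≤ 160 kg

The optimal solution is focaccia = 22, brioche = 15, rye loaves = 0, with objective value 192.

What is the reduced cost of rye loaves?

Binding: oven time and labor. Non-binding: butter (12 unused).
Since butter is not tight, its dual is 0.
Dual feasibility on the basic columns requires 2·y_oven time + 4·y_labor = 6, 2·y_oven time + 2·y_labor = 4.
→ y_oven time = 1 and y_labor = 1.
Reduced cost of rye loaves: c₃ − yᵀa₃ = 6 − (1·5 + 1·3) = 6 − 8 = -2.

-2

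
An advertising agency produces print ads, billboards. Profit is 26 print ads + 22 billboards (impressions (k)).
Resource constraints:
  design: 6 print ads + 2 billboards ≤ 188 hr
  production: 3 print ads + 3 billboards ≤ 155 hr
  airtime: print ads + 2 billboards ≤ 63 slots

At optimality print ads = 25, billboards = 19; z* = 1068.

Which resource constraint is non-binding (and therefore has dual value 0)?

design: 188/188 (binding)
production: 132/155 (slack 23)
airtime: 63/63 (binding)
By complementary slackness, a constraint with positive slack has shadow price 0 → production.

production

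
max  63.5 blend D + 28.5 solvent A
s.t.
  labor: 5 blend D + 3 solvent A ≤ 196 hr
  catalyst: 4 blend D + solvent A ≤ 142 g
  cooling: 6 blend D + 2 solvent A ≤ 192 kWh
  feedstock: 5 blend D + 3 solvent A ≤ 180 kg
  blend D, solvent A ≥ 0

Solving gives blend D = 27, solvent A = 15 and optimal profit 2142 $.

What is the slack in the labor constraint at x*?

16

labor used = 5·27 + 3·15 = 180; slack = 196 − 180 = 16.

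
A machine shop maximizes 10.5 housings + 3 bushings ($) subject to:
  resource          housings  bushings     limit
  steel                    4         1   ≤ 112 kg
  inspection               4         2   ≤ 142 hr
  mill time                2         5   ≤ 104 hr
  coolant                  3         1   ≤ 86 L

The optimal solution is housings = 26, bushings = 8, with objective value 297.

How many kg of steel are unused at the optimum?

steel used = 4·26 + 1·8 = 112; slack = 112 − 112 = 0.

0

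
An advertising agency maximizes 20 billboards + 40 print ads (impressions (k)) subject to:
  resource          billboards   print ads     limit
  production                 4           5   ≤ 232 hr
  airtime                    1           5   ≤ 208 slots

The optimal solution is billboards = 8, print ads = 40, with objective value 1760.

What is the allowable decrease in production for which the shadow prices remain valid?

24

Binding constraints: production, airtime. The basis is B = [[4,5],[1,5]] with det 15.
Per unit decrease in production, x* moves by d = (-0.3333, 0.0667).
The basis stays optimal until billboards reaches 0; allowable decrease = 24 hr.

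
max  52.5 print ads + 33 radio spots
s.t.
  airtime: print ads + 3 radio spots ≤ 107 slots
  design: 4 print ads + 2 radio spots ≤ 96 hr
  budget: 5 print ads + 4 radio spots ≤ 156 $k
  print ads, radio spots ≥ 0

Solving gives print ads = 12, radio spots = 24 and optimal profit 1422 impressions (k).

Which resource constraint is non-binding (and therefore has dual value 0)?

airtime: 84/107 (slack 23)
design: 96/96 (binding)
budget: 156/156 (binding)
By complementary slackness, a constraint with positive slack has shadow price 0 → airtime.

airtime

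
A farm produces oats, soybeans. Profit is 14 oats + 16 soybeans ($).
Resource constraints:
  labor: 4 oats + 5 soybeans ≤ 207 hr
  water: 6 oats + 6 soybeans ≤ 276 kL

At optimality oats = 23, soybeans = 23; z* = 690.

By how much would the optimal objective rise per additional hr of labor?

At the optimum: labor uses 207 of 207 (binding); water uses 276 of 276 (binding).
From A_Bᵀ y = c: 4·y_labor + 6·y_water = 14; 5·y_labor + 6·y_water = 16.
This yields shadow prices y_labor = 2, y_water = 1.
Shadow price of labor = 2.

2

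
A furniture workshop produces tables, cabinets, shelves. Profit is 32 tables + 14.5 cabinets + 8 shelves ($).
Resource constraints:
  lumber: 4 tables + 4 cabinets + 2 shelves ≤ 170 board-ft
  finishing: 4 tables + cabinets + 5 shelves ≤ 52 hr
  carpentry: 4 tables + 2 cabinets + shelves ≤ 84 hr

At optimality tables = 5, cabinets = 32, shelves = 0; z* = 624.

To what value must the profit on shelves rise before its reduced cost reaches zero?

Check each constraint at x*: lumber 148/170 (slack 22); finishing 52/52 (tight); carpentry 84/84 (tight).
Since lumber is not tight, its dual is 0.
Dual feasibility on the basic columns requires 4·y_finishing + 4·y_carpentry = 32, 1·y_finishing + 2·y_carpentry = 14.5.
Solving: y_finishing = 1.5, y_carpentry = 6.5.
shelves enters the basis when its profit ≥ yᵀa₃ = 1.5·5 + 6.5·1 = 14.

14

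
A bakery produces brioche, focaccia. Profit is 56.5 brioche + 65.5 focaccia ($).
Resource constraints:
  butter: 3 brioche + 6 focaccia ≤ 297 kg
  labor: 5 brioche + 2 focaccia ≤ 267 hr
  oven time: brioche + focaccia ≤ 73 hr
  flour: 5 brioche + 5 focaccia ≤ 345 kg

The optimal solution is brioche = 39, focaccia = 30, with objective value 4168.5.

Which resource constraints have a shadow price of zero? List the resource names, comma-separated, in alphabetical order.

butter: 297/297 (binding)
labor: 255/267 (slack 12)
oven time: 69/73 (slack 4)
flour: 345/345 (binding)
By complementary slackness, a constraint with positive slack has shadow price 0 → labor, oven time.

labor, oven time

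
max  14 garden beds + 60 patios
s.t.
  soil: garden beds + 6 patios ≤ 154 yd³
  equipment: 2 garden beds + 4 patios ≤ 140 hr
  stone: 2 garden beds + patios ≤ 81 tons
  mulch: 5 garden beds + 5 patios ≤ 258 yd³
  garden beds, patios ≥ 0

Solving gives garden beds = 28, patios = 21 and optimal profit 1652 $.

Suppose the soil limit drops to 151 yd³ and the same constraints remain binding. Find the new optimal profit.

1628

Check each constraint at x*: soil 154/154 (tight); equipment 140/140 (tight); stone 77/81 (slack 4); mulch 245/258 (slack 13).
Since stone, mulch are not tight, their duals are 0.
Dual feasibility on the basic columns requires 1·y_soil + 2·y_equipment = 14, 6·y_soil + 4·y_equipment = 60.
Solving: y_soil = 8, y_equipment = 3.
Δz = y_soil·Δb = 8 × (-3) = -24, so new z* = 1652 − 24 = 1628.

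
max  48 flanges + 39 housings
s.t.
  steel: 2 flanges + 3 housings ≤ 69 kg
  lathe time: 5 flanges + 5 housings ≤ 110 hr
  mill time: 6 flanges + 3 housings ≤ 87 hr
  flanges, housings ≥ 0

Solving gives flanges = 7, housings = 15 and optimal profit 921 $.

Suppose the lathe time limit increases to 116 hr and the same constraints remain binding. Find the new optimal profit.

957

Check each constraint at x*: steel 59/69 (slack 10); lathe time 110/110 (tight); mill time 87/87 (tight).
Since steel is not tight, its dual is 0.
The binding rows give the dual system: 5·y_lathe time + 6·y_mill time = 48 and 5·y_lathe time + 3·y_mill time = 39.
→ y_lathe time = 6 and y_mill time = 3.
Δz = y_lathe time·Δb = 6 × (6) = 36, so new z* = 921 + 36 = 957.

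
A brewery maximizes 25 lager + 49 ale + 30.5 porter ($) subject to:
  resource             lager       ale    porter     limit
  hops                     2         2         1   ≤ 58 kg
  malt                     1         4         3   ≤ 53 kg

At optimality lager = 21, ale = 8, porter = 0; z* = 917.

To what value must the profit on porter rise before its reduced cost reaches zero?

32.5

Check each constraint at x*: hops 58/58 (tight); malt 53/53 (tight).
From A_Bᵀ y = c: 2·y_hops + 1·y_malt = 25; 2·y_hops + 4·y_malt = 49.
→ y_hops = 8.5 and y_malt = 8.
porter enters the basis when its profit ≥ yᵀa₃ = 8.5·1 + 8·3 = 32.5.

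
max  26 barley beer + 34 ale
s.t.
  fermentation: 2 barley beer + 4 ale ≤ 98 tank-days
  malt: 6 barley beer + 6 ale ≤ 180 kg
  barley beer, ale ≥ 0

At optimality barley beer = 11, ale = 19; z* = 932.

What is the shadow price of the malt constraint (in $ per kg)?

Check each constraint at x*: fermentation 98/98 (tight); malt 180/180 (tight).
Dual feasibility on the basic columns requires 2·y_fermentation + 6·y_malt = 26, 4·y_fermentation + 6·y_malt = 34.
→ y_fermentation = 4 and y_malt = 3.
Shadow price of malt = 3.

3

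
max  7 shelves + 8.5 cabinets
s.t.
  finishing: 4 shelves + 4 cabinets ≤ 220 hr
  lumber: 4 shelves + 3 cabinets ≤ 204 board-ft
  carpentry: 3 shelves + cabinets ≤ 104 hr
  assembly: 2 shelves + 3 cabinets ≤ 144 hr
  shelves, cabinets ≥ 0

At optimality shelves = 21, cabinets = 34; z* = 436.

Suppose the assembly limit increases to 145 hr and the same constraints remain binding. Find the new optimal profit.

Check each constraint at x*: finishing 220/220 (tight); lumber 186/204 (slack 18); carpentry 97/104 (slack 7); assembly 144/144 (tight).
By complementary slackness, y = 0 for the non-binding constraints.
The binding rows give the dual system: 4·y_finishing + 2·y_assembly = 7 and 4·y_finishing + 3·y_assembly = 8.5.
Solving: y_finishing = 1, y_assembly = 1.5.
Δz = y_assembly·Δb = 1.5 × (1) = 1.5, so new z* = 436 + 1.5 = 437.5.

437.5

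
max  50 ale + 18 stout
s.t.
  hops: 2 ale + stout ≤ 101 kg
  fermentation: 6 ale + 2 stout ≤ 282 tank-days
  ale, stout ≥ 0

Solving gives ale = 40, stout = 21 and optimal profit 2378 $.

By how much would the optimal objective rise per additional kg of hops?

Both hops and fermentation are binding at x*.
Dual feasibility on the basic columns requires 2·y_hops + 6·y_fermentation = 50, 1·y_hops + 2·y_fermentation = 18.
→ y_hops = 4 and y_fermentation = 7.
Shadow price of hops = 4.

4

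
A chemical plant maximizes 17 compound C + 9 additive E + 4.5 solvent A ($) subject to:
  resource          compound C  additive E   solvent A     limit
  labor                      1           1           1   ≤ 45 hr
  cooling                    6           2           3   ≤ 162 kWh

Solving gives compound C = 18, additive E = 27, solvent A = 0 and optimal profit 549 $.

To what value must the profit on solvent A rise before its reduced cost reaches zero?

At the optimum: labor uses 45 of 45 (binding); cooling uses 162 of 162 (binding).
From A_Bᵀ y = c: 1·y_labor + 6·y_cooling = 17; 1·y_labor + 2·y_cooling = 9.
Solving: y_labor = 5, y_cooling = 2.
solvent A enters the basis when its profit ≥ yᵀa₃ = 5·1 + 2·3 = 11.

11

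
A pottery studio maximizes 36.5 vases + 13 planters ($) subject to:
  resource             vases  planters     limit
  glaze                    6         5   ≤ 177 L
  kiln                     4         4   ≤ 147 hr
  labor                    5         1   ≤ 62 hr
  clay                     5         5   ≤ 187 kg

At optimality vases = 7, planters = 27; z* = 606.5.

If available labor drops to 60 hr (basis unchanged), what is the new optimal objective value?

595.5

Binding: glaze and labor. Non-binding: kiln (11 unused), clay (17 unused).
By complementary slackness, y = 0 for the non-binding constraints.
From A_Bᵀ y = c: 6·y_glaze + 5·y_labor = 36.5; 5·y_glaze + 1·y_labor = 13.
Solving: y_glaze = 1.5, y_labor = 5.5.
Δz = y_labor·Δb = 5.5 × (-2) = -11, so new z* = 606.5 − 11 = 595.5.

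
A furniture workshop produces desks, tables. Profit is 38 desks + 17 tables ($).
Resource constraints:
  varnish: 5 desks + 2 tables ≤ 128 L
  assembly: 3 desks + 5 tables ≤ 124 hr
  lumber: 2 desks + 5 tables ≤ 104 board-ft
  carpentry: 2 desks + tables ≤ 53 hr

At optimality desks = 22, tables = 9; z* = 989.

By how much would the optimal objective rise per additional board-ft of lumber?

0

At the optimum: varnish uses 128 of 128 (binding); assembly uses 111 of 124 (slack = 13); lumber uses 89 of 104 (slack = 15); carpentry uses 53 of 53 (binding).
By complementary slackness, y = 0 for the non-binding constraints.
The binding rows give the dual system: 5·y_varnish + 2·y_carpentry = 38 and 2·y_varnish + 1·y_carpentry = 17.
Solving: y_varnish = 4, y_carpentry = 9.
Shadow price of lumber = 0.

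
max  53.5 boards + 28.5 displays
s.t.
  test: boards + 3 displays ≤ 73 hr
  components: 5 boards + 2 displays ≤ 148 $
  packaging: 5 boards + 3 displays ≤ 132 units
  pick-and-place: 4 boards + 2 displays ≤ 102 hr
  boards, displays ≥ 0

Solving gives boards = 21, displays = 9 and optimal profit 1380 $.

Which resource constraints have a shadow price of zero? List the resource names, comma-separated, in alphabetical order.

test: 48/73 (slack 25)
components: 123/148 (slack 25)
packaging: 132/132 (binding)
pick-and-place: 102/102 (binding)
By complementary slackness, a constraint with positive slack has shadow price 0 → components, test.

components, test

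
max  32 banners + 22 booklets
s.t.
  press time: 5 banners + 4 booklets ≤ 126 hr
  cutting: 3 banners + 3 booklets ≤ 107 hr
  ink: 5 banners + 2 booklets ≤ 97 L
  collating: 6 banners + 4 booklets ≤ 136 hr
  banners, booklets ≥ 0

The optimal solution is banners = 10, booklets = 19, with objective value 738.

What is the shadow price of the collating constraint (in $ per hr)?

Check each constraint at x*: press time 126/126 (tight); cutting 87/107 (slack 20); ink 88/97 (slack 9); collating 136/136 (tight).
Since cutting, ink are not tight, their duals are 0.
The binding rows give the dual system: 5·y_press time + 6·y_collating = 32 and 4·y_press time + 4·y_collating = 22.
This yields shadow prices y_press time = 1, y_collating = 4.5.
Shadow price of collating = 4.5.

4.5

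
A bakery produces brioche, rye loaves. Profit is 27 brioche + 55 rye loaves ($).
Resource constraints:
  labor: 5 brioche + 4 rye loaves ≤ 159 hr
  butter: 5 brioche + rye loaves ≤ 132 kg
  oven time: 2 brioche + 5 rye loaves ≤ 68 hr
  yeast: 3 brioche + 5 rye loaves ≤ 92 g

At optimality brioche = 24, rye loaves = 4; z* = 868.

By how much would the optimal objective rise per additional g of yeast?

5

Binding: oven time and yeast. Non-binding: labor (23 unused), butter (8 unused).
Since labor, butter are not tight, their duals are 0.
The binding rows give the dual system: 2·y_oven time + 3·y_yeast = 27 and 5·y_oven time + 5·y_yeast = 55.
→ y_oven time = 6 and y_yeast = 5.
Shadow price of yeast = 5.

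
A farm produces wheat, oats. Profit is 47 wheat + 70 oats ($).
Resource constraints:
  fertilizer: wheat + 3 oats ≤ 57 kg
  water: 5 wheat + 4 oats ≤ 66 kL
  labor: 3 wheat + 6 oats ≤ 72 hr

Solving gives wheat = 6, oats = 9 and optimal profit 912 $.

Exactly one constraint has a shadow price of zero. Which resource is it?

fertilizer

fertilizer: 33/57 (slack 24)
water: 66/66 (binding)
labor: 72/72 (binding)
By complementary slackness, a constraint with positive slack has shadow price 0 → fertilizer.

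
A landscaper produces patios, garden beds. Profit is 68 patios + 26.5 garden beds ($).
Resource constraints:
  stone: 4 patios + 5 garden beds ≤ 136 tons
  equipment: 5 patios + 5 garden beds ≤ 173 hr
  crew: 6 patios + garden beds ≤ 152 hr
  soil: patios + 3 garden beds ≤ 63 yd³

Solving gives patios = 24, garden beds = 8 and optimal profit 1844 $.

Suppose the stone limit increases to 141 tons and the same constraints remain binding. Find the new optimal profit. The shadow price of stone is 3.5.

1861.5

Δb = 5, so new z* = 1844 + (3.5)·(5) = 1844 + 17.5 = 1861.5.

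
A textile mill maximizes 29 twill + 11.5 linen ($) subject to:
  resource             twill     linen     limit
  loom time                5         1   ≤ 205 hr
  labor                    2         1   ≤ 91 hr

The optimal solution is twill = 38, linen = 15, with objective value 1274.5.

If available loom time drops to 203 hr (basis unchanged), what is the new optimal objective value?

Both loom time and labor are binding at x*.
Dual feasibility on the basic columns requires 5·y_loom time + 2·y_labor = 29, 1·y_loom time + 1·y_labor = 11.5.
→ y_loom time = 2 and y_labor = 9.5.
Δz = y_loom time·Δb = 2 × (-2) = -4, so new z* = 1274.5 − 4 = 1270.5.

1270.5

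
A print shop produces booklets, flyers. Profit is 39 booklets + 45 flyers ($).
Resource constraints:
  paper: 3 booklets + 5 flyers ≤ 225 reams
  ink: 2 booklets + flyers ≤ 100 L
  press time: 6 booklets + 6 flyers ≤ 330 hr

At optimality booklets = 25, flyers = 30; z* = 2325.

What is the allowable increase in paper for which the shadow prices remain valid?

50

Binding constraints: paper, press time. The basis is B = [[3,5],[6,6]] with det -12.
Per unit increase in paper, x* moves by d = (-0.5, 0.5).
The basis stays optimal until booklets reaches 0; allowable increase = 50 reams.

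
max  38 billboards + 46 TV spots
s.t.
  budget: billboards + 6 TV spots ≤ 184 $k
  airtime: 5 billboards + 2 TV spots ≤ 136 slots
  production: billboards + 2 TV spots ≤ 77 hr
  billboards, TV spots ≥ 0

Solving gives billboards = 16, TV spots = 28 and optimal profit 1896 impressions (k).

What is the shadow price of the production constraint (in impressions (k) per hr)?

0

Check each constraint at x*: budget 184/184 (tight); airtime 136/136 (tight); production 72/77 (slack 5).
Since production is not tight, its dual is 0.
Dual feasibility on the basic columns requires 1·y_budget + 5·y_airtime = 38, 6·y_budget + 2·y_airtime = 46.
→ y_budget = 5.5 and y_airtime = 6.5.
Shadow price of production = 0.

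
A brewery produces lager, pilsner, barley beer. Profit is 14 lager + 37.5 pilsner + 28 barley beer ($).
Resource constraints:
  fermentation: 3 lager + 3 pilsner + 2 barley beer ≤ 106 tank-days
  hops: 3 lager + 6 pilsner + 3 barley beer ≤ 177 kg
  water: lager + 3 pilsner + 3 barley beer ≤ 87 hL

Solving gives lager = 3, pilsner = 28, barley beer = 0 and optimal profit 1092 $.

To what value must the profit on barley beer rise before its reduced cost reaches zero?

33

At the optimum: fermentation uses 93 of 106 (slack = 13); hops uses 177 of 177 (binding); water uses 87 of 87 (binding).
Slack constraints have shadow price 0 (complementary slackness).
From A_Bᵀ y = c: 3·y_hops + 1·y_water = 14; 6·y_hops + 3·y_water = 37.5.
This yields shadow prices y_hops = 1.5, y_water = 9.5.
barley beer enters the basis when its profit ≥ yᵀa₃ = 1.5·3 + 9.5·3 = 33.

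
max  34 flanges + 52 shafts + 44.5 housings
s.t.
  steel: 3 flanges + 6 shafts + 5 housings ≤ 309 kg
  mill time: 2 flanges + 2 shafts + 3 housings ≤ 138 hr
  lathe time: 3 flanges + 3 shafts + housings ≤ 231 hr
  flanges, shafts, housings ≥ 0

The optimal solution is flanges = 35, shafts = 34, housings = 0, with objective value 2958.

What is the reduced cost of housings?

Binding: steel and mill time. Non-binding: lathe time (24 unused).
Slack constraints have shadow price 0 (complementary slackness).
From A_Bᵀ y = c: 3·y_steel + 2·y_mill time = 34; 6·y_steel + 2·y_mill time = 52.
Solving: y_steel = 6, y_mill time = 8.
Reduced cost of housings: c₃ − yᵀa₃ = 44.5 − (6·5 + 8·3) = 44.5 − 54 = -9.5.

-9.5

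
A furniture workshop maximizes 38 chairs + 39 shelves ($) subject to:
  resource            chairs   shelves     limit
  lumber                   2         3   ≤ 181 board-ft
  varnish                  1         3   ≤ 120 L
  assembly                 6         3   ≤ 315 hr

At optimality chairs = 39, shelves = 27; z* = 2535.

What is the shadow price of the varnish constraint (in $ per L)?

Binding: varnish and assembly. Non-binding: lumber (22 unused).
Slack constraints have shadow price 0 (complementary slackness).
Dual feasibility on the basic columns requires 1·y_varnish + 6·y_assembly = 38, 3·y_varnish + 3·y_assembly = 39.
Solving: y_varnish = 8, y_assembly = 5.
Shadow price of varnish = 8.

8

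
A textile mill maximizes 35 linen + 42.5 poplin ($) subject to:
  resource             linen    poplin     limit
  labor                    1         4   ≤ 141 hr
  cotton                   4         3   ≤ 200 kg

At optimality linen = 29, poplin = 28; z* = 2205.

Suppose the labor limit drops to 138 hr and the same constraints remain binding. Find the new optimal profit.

2190

At the optimum: labor uses 141 of 141 (binding); cotton uses 200 of 200 (binding).
From A_Bᵀ y = c: 1·y_labor + 4·y_cotton = 35; 4·y_labor + 3·y_cotton = 42.5.
Solving: y_labor = 5, y_cotton = 7.5.
Δz = y_labor·Δb = 5 × (-3) = -15, so new z* = 2205 − 15 = 2190.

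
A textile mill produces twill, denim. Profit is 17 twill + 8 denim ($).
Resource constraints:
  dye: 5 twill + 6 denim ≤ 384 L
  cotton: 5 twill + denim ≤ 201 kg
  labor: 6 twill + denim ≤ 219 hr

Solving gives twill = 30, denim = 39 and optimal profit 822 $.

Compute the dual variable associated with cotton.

Binding: dye and labor. Non-binding: cotton (12 unused).
Slack constraints have shadow price 0 (complementary slackness).
From A_Bᵀ y = c: 5·y_dye + 6·y_labor = 17; 6·y_dye + 1·y_labor = 8.
→ y_dye = 1 and y_labor = 2.
Shadow price of cotton = 0.

0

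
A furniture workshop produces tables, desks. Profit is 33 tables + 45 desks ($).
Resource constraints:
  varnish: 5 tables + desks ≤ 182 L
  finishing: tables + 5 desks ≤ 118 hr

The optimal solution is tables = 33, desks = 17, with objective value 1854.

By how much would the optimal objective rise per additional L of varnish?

Check each constraint at x*: varnish 182/182 (tight); finishing 118/118 (tight).
Dual feasibility on the basic columns requires 5·y_varnish + 1·y_finishing = 33, 1·y_varnish + 5·y_finishing = 45.
→ y_varnish = 5 and y_finishing = 8.
Shadow price of varnish = 5.

5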